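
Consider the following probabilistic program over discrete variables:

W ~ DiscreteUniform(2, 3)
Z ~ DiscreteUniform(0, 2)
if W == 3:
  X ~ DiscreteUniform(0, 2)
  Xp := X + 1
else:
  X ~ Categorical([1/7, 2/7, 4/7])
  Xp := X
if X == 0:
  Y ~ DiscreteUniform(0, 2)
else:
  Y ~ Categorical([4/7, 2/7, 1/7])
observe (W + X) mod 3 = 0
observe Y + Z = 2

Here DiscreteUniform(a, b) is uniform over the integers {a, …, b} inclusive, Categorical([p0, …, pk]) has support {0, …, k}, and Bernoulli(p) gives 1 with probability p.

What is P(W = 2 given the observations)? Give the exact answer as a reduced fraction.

Enumerate traces; 6 have nonzero weight after conditioning:
  (W=2, Z=0, X=1, Y=2) weight 1/147
  (W=2, Z=1, X=1, Y=1) weight 2/147
  (W=2, Z=2, X=1, Y=0) weight 4/147
  (W=3, Z=0, X=0, Y=2) weight 1/54
  (W=3, Z=1, X=0, Y=1) weight 1/54
  (W=3, Z=2, X=0, Y=0) weight 1/54
Group by W:
  weight(W=2) = 1/21
  weight(W=3) = 1/18
Total weight = 1/21 + 1/18 = 13/126
P(W=2 | obs) = 1/21 / 13/126 = 6/13
P(W=3 | obs) = 1/18 / 13/126 = 7/13

P(W = 2 | obs) = 6/13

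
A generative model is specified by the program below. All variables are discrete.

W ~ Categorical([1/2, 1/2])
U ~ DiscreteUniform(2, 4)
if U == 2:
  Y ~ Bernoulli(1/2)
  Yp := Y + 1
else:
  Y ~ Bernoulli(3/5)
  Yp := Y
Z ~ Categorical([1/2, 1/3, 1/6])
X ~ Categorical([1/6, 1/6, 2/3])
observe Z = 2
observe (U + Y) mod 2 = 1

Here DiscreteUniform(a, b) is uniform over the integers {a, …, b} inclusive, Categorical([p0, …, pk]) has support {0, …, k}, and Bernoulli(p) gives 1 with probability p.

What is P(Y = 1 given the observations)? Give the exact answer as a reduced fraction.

P(Y = 1 | obs) = 11/15

Enumerate traces; 18 have nonzero weight after conditioning:
  (W=0, U=2, Y=1, Z=2, X=0) weight 1/432
  (W=0, U=2, Y=1, Z=2, X=1) weight 1/432
  (W=0, U=2, Y=1, Z=2, X=2) weight 1/108
  (W=0, U=3, Y=0, Z=2, X=0) weight 1/540
  (W=0, U=3, Y=0, Z=2, X=1) weight 1/540
  (W=0, U=3, Y=0, Z=2, X=2) weight 1/135
  (W=0, U=4, Y=1, Z=2, X=0) weight 1/360
  (W=0, U=4, Y=1, Z=2, X=1) weight 1/360
  … 10 more
Group by Y:
  weight(Y=0) = 1/45
  weight(Y=1) = 11/180
Total weight = 1/45 + 11/180 = 1/12
P(Y=0 | obs) = 1/45 / 1/12 = 4/15
P(Y=1 | obs) = 11/180 / 1/12 = 11/15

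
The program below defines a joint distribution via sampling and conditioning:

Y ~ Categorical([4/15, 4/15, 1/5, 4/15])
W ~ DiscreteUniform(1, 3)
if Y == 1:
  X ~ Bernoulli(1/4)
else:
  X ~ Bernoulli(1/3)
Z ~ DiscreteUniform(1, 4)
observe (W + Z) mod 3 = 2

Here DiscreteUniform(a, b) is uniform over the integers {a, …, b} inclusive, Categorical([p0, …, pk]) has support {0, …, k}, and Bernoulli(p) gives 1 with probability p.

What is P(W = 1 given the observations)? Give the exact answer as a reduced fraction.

Enumerate traces; 32 have nonzero weight after conditioning:
  (Y=0, W=1, X=0, Z=1) weight 2/135
  (Y=0, W=1, X=0, Z=4) weight 2/135
  (Y=0, W=1, X=1, Z=1) weight 1/135
  (Y=0, W=1, X=1, Z=4) weight 1/135
  (Y=0, W=2, X=0, Z=3) weight 2/135
  (Y=0, W=2, X=1, Z=3) weight 1/135
  (Y=0, W=3, X=0, Z=2) weight 2/135
  (Y=0, W=3, X=1, Z=2) weight 1/135
  … 24 more
Group by W:
  weight(W=1) = 1/6
  weight(W=2) = 1/12
  weight(W=3) = 1/12
Total weight = 1/6 + 1/12 + 1/12 = 1/3
P(W=1 | obs) = 1/6 / 1/3 = 1/2
P(W=2 | obs) = 1/12 / 1/3 = 1/4
P(W=3 | obs) = 1/12 / 1/3 = 1/4

P(W = 1 | obs) = 1/2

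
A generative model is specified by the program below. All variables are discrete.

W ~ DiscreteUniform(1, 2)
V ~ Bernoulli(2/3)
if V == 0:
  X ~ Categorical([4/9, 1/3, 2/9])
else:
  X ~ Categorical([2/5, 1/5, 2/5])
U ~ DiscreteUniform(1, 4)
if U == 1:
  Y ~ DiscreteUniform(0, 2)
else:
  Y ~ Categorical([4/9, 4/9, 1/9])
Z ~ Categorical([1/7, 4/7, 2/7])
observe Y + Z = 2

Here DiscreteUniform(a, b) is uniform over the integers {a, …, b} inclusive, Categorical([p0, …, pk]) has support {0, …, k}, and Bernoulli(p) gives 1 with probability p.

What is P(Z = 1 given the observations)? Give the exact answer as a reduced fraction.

Enumerate traces; 144 have nonzero weight after conditioning:
  (W=1, V=0, X=0, U=1, Y=0, Z=2) weight 1/567
  (W=1, V=0, X=0, U=1, Y=1, Z=1) weight 2/567
  (W=1, V=0, X=0, U=1, Y=2, Z=0) weight 1/1134
  (W=1, V=0, X=0, U=2, Y=0, Z=2) weight 4/1701
  (W=1, V=0, X=0, U=2, Y=1, Z=1) weight 8/1701
  (W=1, V=0, X=0, U=2, Y=2, Z=0) weight 1/3402
  (W=1, V=0, X=0, U=3, Y=0, Z=2) weight 4/1701
  (W=1, V=0, X=0, U=3, Y=1, Z=1) weight 8/1701
  … 136 more
Group by Z:
  weight(Z=0) = 1/42
  weight(Z=1) = 5/21
  weight(Z=2) = 5/42
Total weight = 1/42 + 5/21 + 5/42 = 8/21
P(Z=0 | obs) = 1/42 / 8/21 = 1/16
P(Z=1 | obs) = 5/21 / 8/21 = 5/8
P(Z=2 | obs) = 5/42 / 8/21 = 5/16

P(Z = 1 | obs) = 5/8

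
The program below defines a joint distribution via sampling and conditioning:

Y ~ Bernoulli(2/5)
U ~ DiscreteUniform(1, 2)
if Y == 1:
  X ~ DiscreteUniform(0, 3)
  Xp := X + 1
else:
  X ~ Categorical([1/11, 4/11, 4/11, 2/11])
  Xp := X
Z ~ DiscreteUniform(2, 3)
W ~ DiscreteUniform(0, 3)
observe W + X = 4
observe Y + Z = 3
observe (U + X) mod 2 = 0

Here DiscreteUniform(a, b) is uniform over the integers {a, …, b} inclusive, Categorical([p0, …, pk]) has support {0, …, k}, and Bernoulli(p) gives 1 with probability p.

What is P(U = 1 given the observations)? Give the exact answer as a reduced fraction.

Enumerate traces; 6 have nonzero weight after conditioning:
  (Y=0, U=1, X=1, Z=3, W=3) weight 3/220
  (Y=0, U=1, X=3, Z=3, W=1) weight 3/440
  (Y=0, U=2, X=2, Z=3, W=2) weight 3/220
  (Y=1, U=1, X=1, Z=2, W=3) weight 1/160
  (Y=1, U=1, X=3, Z=2, W=1) weight 1/160
  (Y=1, U=2, X=2, Z=2, W=2) weight 1/160
Group by U:
  weight(U=1) = 29/880
  weight(U=2) = 7/352
Total weight = 29/880 + 7/352 = 93/1760
P(U=1 | obs) = 29/880 / 93/1760 = 58/93
P(U=2 | obs) = 7/352 / 93/1760 = 35/93

P(U = 1 | obs) = 58/93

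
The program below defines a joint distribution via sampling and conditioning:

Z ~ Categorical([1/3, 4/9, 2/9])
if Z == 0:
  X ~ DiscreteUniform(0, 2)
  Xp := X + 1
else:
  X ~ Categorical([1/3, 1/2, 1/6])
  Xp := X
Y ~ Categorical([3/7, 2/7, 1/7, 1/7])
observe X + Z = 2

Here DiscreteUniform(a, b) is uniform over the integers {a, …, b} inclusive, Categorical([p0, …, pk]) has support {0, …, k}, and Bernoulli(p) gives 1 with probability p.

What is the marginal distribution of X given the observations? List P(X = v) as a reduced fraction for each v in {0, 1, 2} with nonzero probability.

P(X=0) = 2/11, P(X=1) = 6/11, P(X=2) = 3/11

Enumerate traces; 12 have nonzero weight after conditioning:
  (Z=0, X=2, Y=0) weight 1/21
  (Z=0, X=2, Y=1) weight 2/63
  (Z=0, X=2, Y=2) weight 1/63
  (Z=0, X=2, Y=3) weight 1/63
  (Z=1, X=1, Y=0) weight 2/21
  (Z=1, X=1, Y=1) weight 4/63
  (Z=1, X=1, Y=2) weight 2/63
  (Z=1, X=1, Y=3) weight 2/63
  (Z=2, X=0, Y=0) weight 2/63
  … 3 more
Group by X:
  weight(X=0) = 2/27
  weight(X=1) = 2/9
  weight(X=2) = 1/9
Total weight = 2/27 + 2/9 + 1/9 = 11/27
P(X=0 | obs) = 2/27 / 11/27 = 2/11
P(X=1 | obs) = 2/9 / 11/27 = 6/11
P(X=2 | obs) = 1/9 / 11/27 = 3/11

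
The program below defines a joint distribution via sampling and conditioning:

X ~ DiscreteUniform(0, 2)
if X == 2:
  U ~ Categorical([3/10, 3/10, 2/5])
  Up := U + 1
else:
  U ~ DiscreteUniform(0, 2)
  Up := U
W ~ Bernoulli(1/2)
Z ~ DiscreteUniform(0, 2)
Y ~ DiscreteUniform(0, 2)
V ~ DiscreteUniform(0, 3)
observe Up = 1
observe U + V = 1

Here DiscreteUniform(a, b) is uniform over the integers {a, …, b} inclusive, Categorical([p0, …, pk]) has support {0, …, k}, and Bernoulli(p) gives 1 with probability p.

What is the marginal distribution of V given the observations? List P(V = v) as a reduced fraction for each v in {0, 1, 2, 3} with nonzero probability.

P(V=0) = 20/29, P(V=1) = 9/29

Enumerate traces; 54 have nonzero weight after conditioning:
  (X=0, U=1, W=0, Z=0, Y=0, V=0) weight 1/648
  (X=0, U=1, W=0, Z=0, Y=1, V=0) weight 1/648
  (X=0, U=1, W=0, Z=0, Y=2, V=0) weight 1/648
  (X=0, U=1, W=0, Z=1, Y=0, V=0) weight 1/648
  (X=0, U=1, W=0, Z=1, Y=1, V=0) weight 1/648
  (X=0, U=1, W=0, Z=1, Y=2, V=0) weight 1/648
  (X=0, U=1, W=0, Z=2, Y=0, V=0) weight 1/648
  (X=0, U=1, W=0, Z=2, Y=1, V=0) weight 1/648
  (X=2, U=0, W=0, Z=0, Y=0, V=1) weight 1/720
  … 45 more
Group by V:
  weight(V=0) = 1/18
  weight(V=1) = 1/40
Total weight = 1/18 + 1/40 = 29/360
P(V=0 | obs) = 1/18 / 29/360 = 20/29
P(V=1 | obs) = 1/40 / 29/360 = 9/29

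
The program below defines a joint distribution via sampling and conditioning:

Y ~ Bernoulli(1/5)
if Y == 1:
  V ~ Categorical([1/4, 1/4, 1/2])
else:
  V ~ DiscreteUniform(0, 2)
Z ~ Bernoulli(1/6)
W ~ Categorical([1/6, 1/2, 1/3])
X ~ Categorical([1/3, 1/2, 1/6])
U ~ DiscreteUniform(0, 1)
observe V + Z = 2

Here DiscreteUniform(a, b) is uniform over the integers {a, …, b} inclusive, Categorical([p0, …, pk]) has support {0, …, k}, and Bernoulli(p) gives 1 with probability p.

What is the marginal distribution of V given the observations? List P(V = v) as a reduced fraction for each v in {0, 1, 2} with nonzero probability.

P(V=1) = 19/129, P(V=2) = 110/129

Enumerate traces; 72 have nonzero weight after conditioning:
  (Y=0, V=1, Z=1, W=0, X=0, U=0) weight 1/810
  (Y=0, V=1, Z=1, W=0, X=0, U=1) weight 1/810
  (Y=0, V=1, Z=1, W=0, X=1, U=0) weight 1/540
  (Y=0, V=1, Z=1, W=0, X=1, U=1) weight 1/540
  (Y=0, V=1, Z=1, W=0, X=2, U=0) weight 1/1620
  (Y=0, V=1, Z=1, W=0, X=2, U=1) weight 1/1620
  (Y=0, V=1, Z=1, W=1, X=0, U=0) weight 1/270
  (Y=0, V=1, Z=1, W=1, X=0, U=1) weight 1/270
  (Y=0, V=2, Z=0, W=0, X=0, U=0) weight 1/162
  … 63 more
Group by V:
  weight(V=1) = 19/360
  weight(V=2) = 11/36
Total weight = 19/360 + 11/36 = 43/120
P(V=1 | obs) = 19/360 / 43/120 = 19/129
P(V=2 | obs) = 11/36 / 43/120 = 110/129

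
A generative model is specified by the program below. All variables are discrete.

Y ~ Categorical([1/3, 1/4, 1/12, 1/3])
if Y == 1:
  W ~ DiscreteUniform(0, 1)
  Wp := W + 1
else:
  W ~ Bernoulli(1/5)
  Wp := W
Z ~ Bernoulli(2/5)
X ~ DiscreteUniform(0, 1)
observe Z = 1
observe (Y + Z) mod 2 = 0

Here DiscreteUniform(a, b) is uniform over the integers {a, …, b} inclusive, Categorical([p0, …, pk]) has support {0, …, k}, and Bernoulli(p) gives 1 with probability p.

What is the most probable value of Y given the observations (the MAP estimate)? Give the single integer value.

argmax_v P(Y = v | obs) = 3

Enumerate traces; 8 have nonzero weight after conditioning:
  (Y=1, W=0, Z=1, X=0) weight 1/40
  (Y=1, W=0, Z=1, X=1) weight 1/40
  (Y=1, W=1, Z=1, X=0) weight 1/40
  (Y=1, W=1, Z=1, X=1) weight 1/40
  (Y=3, W=0, Z=1, X=0) weight 4/75
  (Y=3, W=0, Z=1, X=1) weight 4/75
  (Y=3, W=1, Z=1, X=0) weight 1/75
  (Y=3, W=1, Z=1, X=1) weight 1/75
Group by Y:
  weight(Y=1) = 1/10
  weight(Y=3) = 2/15
Total weight = 1/10 + 2/15 = 7/30
P(Y=1 | obs) = 1/10 / 7/30 = 3/7
P(Y=3 | obs) = 2/15 / 7/30 = 4/7
argmax = 3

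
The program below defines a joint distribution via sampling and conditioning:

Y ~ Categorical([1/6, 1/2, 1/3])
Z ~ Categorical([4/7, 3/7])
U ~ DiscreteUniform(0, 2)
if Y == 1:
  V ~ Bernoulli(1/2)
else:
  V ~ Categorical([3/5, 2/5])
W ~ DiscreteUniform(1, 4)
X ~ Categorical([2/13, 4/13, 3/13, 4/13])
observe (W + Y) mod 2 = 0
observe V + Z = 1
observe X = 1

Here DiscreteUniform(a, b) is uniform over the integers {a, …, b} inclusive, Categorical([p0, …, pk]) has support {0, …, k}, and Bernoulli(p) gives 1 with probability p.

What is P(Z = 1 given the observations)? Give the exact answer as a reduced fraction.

Enumerate traces; 36 have nonzero weight after conditioning:
  (Y=0, Z=0, U=0, V=1, W=2, X=1) weight 4/4095
  (Y=0, Z=0, U=0, V=1, W=4, X=1) weight 4/4095
  (Y=0, Z=0, U=1, V=1, W=2, X=1) weight 4/4095
  (Y=0, Z=0, U=1, V=1, W=4, X=1) weight 4/4095
  (Y=0, Z=0, U=2, V=1, W=2, X=1) weight 4/4095
  (Y=0, Z=0, U=2, V=1, W=4, X=1) weight 4/4095
  (Y=0, Z=1, U=0, V=0, W=2, X=1) weight 1/910
  (Y=0, Z=1, U=0, V=0, W=4, X=1) weight 1/910
  … 28 more
Group by Z:
  weight(Z=0) = 18/455
  weight(Z=1) = 33/910
Total weight = 18/455 + 33/910 = 69/910
P(Z=0 | obs) = 18/455 / 69/910 = 12/23
P(Z=1 | obs) = 33/910 / 69/910 = 11/23

P(Z = 1 | obs) = 11/23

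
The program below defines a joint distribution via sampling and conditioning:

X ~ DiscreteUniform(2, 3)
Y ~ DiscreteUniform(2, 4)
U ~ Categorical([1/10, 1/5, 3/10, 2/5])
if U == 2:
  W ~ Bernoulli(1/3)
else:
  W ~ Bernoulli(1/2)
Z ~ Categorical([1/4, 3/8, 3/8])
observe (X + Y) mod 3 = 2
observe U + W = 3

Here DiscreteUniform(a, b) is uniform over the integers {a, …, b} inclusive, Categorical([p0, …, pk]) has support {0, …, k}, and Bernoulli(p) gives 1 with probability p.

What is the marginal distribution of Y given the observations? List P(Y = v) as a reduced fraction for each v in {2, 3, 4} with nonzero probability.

P(Y=2) = 1/2, P(Y=3) = 1/2

Enumerate traces; 12 have nonzero weight after conditioning:
  (X=2, Y=3, U=2, W=1, Z=0) weight 1/240
  (X=2, Y=3, U=2, W=1, Z=1) weight 1/160
  (X=2, Y=3, U=2, W=1, Z=2) weight 1/160
  (X=2, Y=3, U=3, W=0, Z=0) weight 1/120
  (X=2, Y=3, U=3, W=0, Z=1) weight 1/80
  (X=2, Y=3, U=3, W=0, Z=2) weight 1/80
  (X=3, Y=2, U=2, W=1, Z=0) weight 1/240
  (X=3, Y=2, U=2, W=1, Z=1) weight 1/160
  … 4 more
Group by Y:
  weight(Y=2) = 1/20
  weight(Y=3) = 1/20
Total weight = 1/20 + 1/20 = 1/10
P(Y=2 | obs) = 1/20 / 1/10 = 1/2
P(Y=3 | obs) = 1/20 / 1/10 = 1/2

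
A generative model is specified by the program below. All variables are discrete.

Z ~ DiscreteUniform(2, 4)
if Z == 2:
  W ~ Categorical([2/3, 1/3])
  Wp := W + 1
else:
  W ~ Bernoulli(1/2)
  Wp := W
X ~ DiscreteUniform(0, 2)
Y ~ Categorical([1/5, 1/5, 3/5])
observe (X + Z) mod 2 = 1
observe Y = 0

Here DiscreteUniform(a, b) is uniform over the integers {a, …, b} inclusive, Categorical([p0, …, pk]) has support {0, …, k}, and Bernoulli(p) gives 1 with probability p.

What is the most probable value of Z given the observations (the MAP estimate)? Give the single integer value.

argmax_v P(Z = v | obs) = 3

Enumerate traces; 8 have nonzero weight after conditioning:
  (Z=2, W=0, X=1, Y=0) weight 2/135
  (Z=2, W=1, X=1, Y=0) weight 1/135
  (Z=3, W=0, X=0, Y=0) weight 1/90
  (Z=3, W=0, X=2, Y=0) weight 1/90
  (Z=3, W=1, X=0, Y=0) weight 1/90
  (Z=3, W=1, X=2, Y=0) weight 1/90
  (Z=4, W=0, X=1, Y=0) weight 1/90
  (Z=4, W=1, X=1, Y=0) weight 1/90
Group by Z:
  weight(Z=2) = 1/45
  weight(Z=3) = 2/45
  weight(Z=4) = 1/45
Total weight = 1/45 + 2/45 + 1/45 = 4/45
P(Z=2 | obs) = 1/45 / 4/45 = 1/4
P(Z=3 | obs) = 2/45 / 4/45 = 1/2
P(Z=4 | obs) = 1/45 / 4/45 = 1/4
argmax = 3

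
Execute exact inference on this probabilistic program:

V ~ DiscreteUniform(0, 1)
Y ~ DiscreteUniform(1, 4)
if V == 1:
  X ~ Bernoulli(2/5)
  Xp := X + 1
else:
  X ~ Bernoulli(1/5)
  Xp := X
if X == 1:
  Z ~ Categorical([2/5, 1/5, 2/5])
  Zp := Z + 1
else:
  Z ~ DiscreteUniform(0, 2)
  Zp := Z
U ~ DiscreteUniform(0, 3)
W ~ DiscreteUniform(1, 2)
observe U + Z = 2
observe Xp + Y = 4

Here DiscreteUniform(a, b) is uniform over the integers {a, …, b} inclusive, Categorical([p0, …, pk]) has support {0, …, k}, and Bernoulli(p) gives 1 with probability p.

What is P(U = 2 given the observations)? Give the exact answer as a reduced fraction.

Enumerate traces; 24 have nonzero weight after conditioning:
  (V=0, Y=3, X=1, Z=0, U=2, W=1) weight 1/800
  (V=0, Y=3, X=1, Z=0, U=2, W=2) weight 1/800
  (V=0, Y=3, X=1, Z=1, U=1, W=1) weight 1/1600
  (V=0, Y=3, X=1, Z=1, U=1, W=2) weight 1/1600
  (V=0, Y=3, X=1, Z=2, U=0, W=1) weight 1/800
  (V=0, Y=3, X=1, Z=2, U=0, W=2) weight 1/800
  (V=0, Y=4, X=0, Z=0, U=2, W=1) weight 1/240
  (V=0, Y=4, X=0, Z=0, U=2, W=2) weight 1/240
  … 16 more
Group by U:
  weight(U=0) = 53/2400
  weight(U=1) = 11/600
  weight(U=2) = 53/2400
Total weight = 53/2400 + 11/600 + 53/2400 = 1/16
P(U=0 | obs) = 53/2400 / 1/16 = 53/150
P(U=1 | obs) = 11/600 / 1/16 = 22/75
P(U=2 | obs) = 53/2400 / 1/16 = 53/150

P(U = 2 | obs) = 53/150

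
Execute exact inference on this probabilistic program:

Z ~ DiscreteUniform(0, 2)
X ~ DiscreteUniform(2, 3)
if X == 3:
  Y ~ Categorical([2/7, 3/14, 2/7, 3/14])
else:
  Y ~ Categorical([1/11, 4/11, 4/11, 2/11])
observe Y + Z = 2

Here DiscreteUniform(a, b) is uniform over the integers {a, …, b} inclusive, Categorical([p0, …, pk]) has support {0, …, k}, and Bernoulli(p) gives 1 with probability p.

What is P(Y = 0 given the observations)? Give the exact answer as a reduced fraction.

Enumerate traces; 6 have nonzero weight after conditioning:
  (Z=0, X=2, Y=2) weight 2/33
  (Z=0, X=3, Y=2) weight 1/21
  (Z=1, X=2, Y=1) weight 2/33
  (Z=1, X=3, Y=1) weight 1/28
  (Z=2, X=2, Y=0) weight 1/66
  (Z=2, X=3, Y=0) weight 1/21
Group by Y:
  weight(Y=0) = 29/462
  weight(Y=1) = 89/924
  weight(Y=2) = 25/231
Total weight = 29/462 + 89/924 + 25/231 = 247/924
P(Y=0 | obs) = 29/462 / 247/924 = 58/247
P(Y=1 | obs) = 89/924 / 247/924 = 89/247
P(Y=2 | obs) = 25/231 / 247/924 = 100/247

P(Y = 0 | obs) = 58/247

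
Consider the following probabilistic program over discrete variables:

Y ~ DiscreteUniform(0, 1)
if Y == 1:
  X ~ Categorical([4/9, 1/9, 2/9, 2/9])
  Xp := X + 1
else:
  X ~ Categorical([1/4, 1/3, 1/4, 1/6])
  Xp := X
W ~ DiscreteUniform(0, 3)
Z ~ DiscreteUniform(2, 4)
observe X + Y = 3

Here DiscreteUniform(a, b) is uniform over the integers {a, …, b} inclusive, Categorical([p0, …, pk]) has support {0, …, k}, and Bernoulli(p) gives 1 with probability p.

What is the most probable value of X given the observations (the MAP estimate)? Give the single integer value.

Enumerate traces; 24 have nonzero weight after conditioning:
  (Y=0, X=3, W=0, Z=2) weight 1/144
  (Y=0, X=3, W=0, Z=3) weight 1/144
  (Y=0, X=3, W=0, Z=4) weight 1/144
  (Y=0, X=3, W=1, Z=2) weight 1/144
  (Y=0, X=3, W=1, Z=3) weight 1/144
  (Y=0, X=3, W=1, Z=4) weight 1/144
  (Y=0, X=3, W=2, Z=2) weight 1/144
  (Y=0, X=3, W=2, Z=3) weight 1/144
  (Y=1, X=2, W=0, Z=2) weight 1/108
  … 15 more
Group by X:
  weight(X=2) = 1/9
  weight(X=3) = 1/12
Total weight = 1/9 + 1/12 = 7/36
P(X=2 | obs) = 1/9 / 7/36 = 4/7
P(X=3 | obs) = 1/12 / 7/36 = 3/7
argmax = 2

argmax_v P(X = v | obs) = 2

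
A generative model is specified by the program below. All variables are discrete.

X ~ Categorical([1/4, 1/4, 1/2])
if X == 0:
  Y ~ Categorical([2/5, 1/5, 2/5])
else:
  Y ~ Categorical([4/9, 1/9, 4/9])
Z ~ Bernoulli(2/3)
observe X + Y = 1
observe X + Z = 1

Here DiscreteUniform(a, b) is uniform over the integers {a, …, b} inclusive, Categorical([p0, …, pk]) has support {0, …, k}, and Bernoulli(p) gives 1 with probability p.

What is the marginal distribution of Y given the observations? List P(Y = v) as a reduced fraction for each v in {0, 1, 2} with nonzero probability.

P(Y=0) = 10/19, P(Y=1) = 9/19

Enumerate traces; 2 have nonzero weight after conditioning:
  (X=0, Y=1, Z=1) weight 1/30
  (X=1, Y=0, Z=0) weight 1/27
Group by Y:
  weight(Y=0) = 1/27
  weight(Y=1) = 1/30
Total weight = 1/27 + 1/30 = 19/270
P(Y=0 | obs) = 1/27 / 19/270 = 10/19
P(Y=1 | obs) = 1/30 / 19/270 = 9/19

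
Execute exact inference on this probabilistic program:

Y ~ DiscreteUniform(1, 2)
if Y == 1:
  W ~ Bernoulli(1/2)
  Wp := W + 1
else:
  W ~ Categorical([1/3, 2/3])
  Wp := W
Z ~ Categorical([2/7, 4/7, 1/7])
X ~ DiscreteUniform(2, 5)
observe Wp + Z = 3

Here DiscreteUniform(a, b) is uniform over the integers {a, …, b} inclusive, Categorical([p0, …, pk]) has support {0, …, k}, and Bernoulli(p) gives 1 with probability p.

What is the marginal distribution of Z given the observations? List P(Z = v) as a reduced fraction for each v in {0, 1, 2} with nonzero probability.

P(Z=1) = 12/19, P(Z=2) = 7/19

Enumerate traces; 12 have nonzero weight after conditioning:
  (Y=1, W=0, Z=2, X=2) weight 1/112
  (Y=1, W=0, Z=2, X=3) weight 1/112
  (Y=1, W=0, Z=2, X=4) weight 1/112
  (Y=1, W=0, Z=2, X=5) weight 1/112
  (Y=1, W=1, Z=1, X=2) weight 1/28
  (Y=1, W=1, Z=1, X=3) weight 1/28
  (Y=1, W=1, Z=1, X=4) weight 1/28
  (Y=1, W=1, Z=1, X=5) weight 1/28
  … 4 more
Group by Z:
  weight(Z=1) = 1/7
  weight(Z=2) = 1/12
Total weight = 1/7 + 1/12 = 19/84
P(Z=1 | obs) = 1/7 / 19/84 = 12/19
P(Z=2 | obs) = 1/12 / 19/84 = 7/19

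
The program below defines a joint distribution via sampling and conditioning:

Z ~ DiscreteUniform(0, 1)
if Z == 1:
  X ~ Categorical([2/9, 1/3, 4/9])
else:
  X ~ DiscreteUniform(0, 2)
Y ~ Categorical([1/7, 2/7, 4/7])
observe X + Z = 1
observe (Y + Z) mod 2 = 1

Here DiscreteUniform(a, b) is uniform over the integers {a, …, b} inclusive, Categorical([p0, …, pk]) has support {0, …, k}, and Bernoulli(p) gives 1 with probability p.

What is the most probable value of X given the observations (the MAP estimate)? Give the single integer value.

argmax_v P(X = v | obs) = 0

Enumerate traces; 3 have nonzero weight after conditioning:
  (Z=0, X=1, Y=1) weight 1/21
  (Z=1, X=0, Y=0) weight 1/63
  (Z=1, X=0, Y=2) weight 4/63
Group by X:
  weight(X=0) = 5/63
  weight(X=1) = 1/21
Total weight = 5/63 + 1/21 = 8/63
P(X=0 | obs) = 5/63 / 8/63 = 5/8
P(X=1 | obs) = 1/21 / 8/63 = 3/8
argmax = 0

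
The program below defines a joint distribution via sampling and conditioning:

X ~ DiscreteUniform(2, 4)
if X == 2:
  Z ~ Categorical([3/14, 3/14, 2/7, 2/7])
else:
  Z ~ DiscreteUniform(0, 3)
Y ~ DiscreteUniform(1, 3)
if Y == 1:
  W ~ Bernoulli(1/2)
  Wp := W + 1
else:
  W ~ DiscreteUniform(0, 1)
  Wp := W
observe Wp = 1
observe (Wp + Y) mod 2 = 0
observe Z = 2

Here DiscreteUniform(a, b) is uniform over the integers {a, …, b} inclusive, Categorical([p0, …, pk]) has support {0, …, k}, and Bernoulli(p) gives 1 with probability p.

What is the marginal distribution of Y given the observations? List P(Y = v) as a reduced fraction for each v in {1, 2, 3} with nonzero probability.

P(Y=1) = 1/2, P(Y=3) = 1/2

Enumerate traces; 6 have nonzero weight after conditioning:
  (X=2, Z=2, Y=1, W=0) weight 1/63
  (X=2, Z=2, Y=3, W=1) weight 1/63
  (X=3, Z=2, Y=1, W=0) weight 1/72
  (X=3, Z=2, Y=3, W=1) weight 1/72
  (X=4, Z=2, Y=1, W=0) weight 1/72
  (X=4, Z=2, Y=3, W=1) weight 1/72
Group by Y:
  weight(Y=1) = 11/252
  weight(Y=3) = 11/252
Total weight = 11/252 + 11/252 = 11/126
P(Y=1 | obs) = 11/252 / 11/126 = 1/2
P(Y=3 | obs) = 11/252 / 11/126 = 1/2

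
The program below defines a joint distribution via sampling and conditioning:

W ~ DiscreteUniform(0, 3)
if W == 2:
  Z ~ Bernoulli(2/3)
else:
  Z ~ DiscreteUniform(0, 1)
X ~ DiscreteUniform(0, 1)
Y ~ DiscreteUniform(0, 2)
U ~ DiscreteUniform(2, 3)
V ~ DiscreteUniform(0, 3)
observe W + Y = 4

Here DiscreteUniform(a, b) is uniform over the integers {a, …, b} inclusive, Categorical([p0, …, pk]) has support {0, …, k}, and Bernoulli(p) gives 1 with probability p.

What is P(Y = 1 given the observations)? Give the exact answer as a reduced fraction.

Enumerate traces; 64 have nonzero weight after conditioning:
  (W=2, Z=0, X=0, Y=2, U=2, V=0) weight 1/576
  (W=2, Z=0, X=0, Y=2, U=2, V=1) weight 1/576
  (W=2, Z=0, X=0, Y=2, U=2, V=2) weight 1/576
  (W=2, Z=0, X=0, Y=2, U=2, V=3) weight 1/576
  (W=2, Z=0, X=0, Y=2, U=3, V=0) weight 1/576
  (W=2, Z=0, X=0, Y=2, U=3, V=1) weight 1/576
  (W=2, Z=0, X=0, Y=2, U=3, V=2) weight 1/576
  (W=2, Z=0, X=0, Y=2, U=3, V=3) weight 1/576
  (W=3, Z=0, X=0, Y=1, U=2, V=0) weight 1/384
  … 55 more
Group by Y:
  weight(Y=1) = 1/12
  weight(Y=2) = 1/12
Total weight = 1/12 + 1/12 = 1/6
P(Y=1 | obs) = 1/12 / 1/6 = 1/2
P(Y=2 | obs) = 1/12 / 1/6 = 1/2

P(Y = 1 | obs) = 1/2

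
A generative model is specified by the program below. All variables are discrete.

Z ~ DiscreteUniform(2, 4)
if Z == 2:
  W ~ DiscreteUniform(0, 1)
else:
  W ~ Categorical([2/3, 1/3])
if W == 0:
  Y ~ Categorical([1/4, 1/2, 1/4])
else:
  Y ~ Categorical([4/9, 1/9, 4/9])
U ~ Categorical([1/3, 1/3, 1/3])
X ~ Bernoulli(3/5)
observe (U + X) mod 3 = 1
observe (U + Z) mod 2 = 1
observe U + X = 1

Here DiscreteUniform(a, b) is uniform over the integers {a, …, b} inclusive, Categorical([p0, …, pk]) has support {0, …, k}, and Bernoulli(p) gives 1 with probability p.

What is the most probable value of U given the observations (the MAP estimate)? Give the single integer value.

argmax_v P(U = v | obs) = 1

Enumerate traces; 18 have nonzero weight after conditioning:
  (Z=2, W=0, Y=0, U=1, X=0) weight 1/180
  (Z=2, W=0, Y=1, U=1, X=0) weight 1/90
  (Z=2, W=0, Y=2, U=1, X=0) weight 1/180
  (Z=2, W=1, Y=0, U=1, X=0) weight 4/405
  (Z=2, W=1, Y=1, U=1, X=0) weight 1/405
  (Z=2, W=1, Y=2, U=1, X=0) weight 4/405
  (Z=3, W=0, Y=0, U=0, X=1) weight 1/90
  (Z=3, W=0, Y=1, U=0, X=1) weight 1/45
  … 10 more
Group by U:
  weight(U=0) = 1/15
  weight(U=1) = 4/45
Total weight = 1/15 + 4/45 = 7/45
P(U=0 | obs) = 1/15 / 7/45 = 3/7
P(U=1 | obs) = 4/45 / 7/45 = 4/7
argmax = 1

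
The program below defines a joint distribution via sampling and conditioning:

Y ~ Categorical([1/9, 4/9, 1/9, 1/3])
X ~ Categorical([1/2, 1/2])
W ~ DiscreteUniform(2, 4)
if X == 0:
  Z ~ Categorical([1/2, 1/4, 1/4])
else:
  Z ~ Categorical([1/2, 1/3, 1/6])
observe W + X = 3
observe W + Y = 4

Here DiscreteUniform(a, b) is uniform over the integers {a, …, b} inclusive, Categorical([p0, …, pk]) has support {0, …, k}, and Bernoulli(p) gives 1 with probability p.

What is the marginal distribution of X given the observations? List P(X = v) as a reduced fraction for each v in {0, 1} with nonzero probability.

P(X=0) = 4/5, P(X=1) = 1/5

Enumerate traces; 6 have nonzero weight after conditioning:
  (Y=1, X=0, W=3, Z=0) weight 1/27
  (Y=1, X=0, W=3, Z=1) weight 1/54
  (Y=1, X=0, W=3, Z=2) weight 1/54
  (Y=2, X=1, W=2, Z=0) weight 1/108
  (Y=2, X=1, W=2, Z=1) weight 1/162
  (Y=2, X=1, W=2, Z=2) weight 1/324
Group by X:
  weight(X=0) = 2/27
  weight(X=1) = 1/54
Total weight = 2/27 + 1/54 = 5/54
P(X=0 | obs) = 2/27 / 5/54 = 4/5
P(X=1 | obs) = 1/54 / 5/54 = 1/5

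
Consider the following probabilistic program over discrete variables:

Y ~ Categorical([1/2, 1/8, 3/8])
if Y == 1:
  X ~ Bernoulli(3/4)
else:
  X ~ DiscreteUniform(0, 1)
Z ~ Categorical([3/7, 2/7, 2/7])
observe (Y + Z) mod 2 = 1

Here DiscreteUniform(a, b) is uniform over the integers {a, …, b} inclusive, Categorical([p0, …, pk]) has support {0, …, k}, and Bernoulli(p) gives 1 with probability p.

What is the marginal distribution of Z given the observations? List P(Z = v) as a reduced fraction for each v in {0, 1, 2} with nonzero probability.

P(Z=0) = 3/19, P(Z=1) = 14/19, P(Z=2) = 2/19

Enumerate traces; 8 have nonzero weight after conditioning:
  (Y=0, X=0, Z=1) weight 1/14
  (Y=0, X=1, Z=1) weight 1/14
  (Y=1, X=0, Z=0) weight 3/224
  (Y=1, X=0, Z=2) weight 1/112
  (Y=1, X=1, Z=0) weight 9/224
  (Y=1, X=1, Z=2) weight 3/112
  (Y=2, X=0, Z=1) weight 3/56
  (Y=2, X=1, Z=1) weight 3/56
Group by Z:
  weight(Z=0) = 3/56
  weight(Z=1) = 1/4
  weight(Z=2) = 1/28
Total weight = 3/56 + 1/4 + 1/28 = 19/56
P(Z=0 | obs) = 3/56 / 19/56 = 3/19
P(Z=1 | obs) = 1/4 / 19/56 = 14/19
P(Z=2 | obs) = 1/28 / 19/56 = 2/19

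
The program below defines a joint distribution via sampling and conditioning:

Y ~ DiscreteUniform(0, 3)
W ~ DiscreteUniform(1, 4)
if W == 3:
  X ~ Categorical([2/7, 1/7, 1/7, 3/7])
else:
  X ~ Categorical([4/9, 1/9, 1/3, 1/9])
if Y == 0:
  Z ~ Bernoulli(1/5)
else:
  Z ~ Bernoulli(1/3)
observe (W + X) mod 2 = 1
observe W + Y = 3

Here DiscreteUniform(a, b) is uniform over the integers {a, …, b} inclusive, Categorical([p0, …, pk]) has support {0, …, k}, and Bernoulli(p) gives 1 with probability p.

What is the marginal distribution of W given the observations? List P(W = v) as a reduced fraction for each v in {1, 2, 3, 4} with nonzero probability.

Enumerate traces; 12 have nonzero weight after conditioning:
  (Y=0, W=3, X=0, Z=0) weight 1/70
  (Y=0, W=3, X=0, Z=1) weight 1/280
  (Y=0, W=3, X=2, Z=0) weight 1/140
  (Y=0, W=3, X=2, Z=1) weight 1/560
  (Y=1, W=2, X=1, Z=0) weight 1/216
  (Y=1, W=2, X=1, Z=1) weight 1/432
  (Y=1, W=2, X=3, Z=0) weight 1/216
  (Y=1, W=2, X=3, Z=1) weight 1/432
  (Y=2, W=1, X=0, Z=0) weight 1/54
  … 3 more
Group by W:
  weight(W=1) = 7/144
  weight(W=2) = 1/72
  weight(W=3) = 3/112
Total weight = 7/144 + 1/72 + 3/112 = 5/56
P(W=1 | obs) = 7/144 / 5/56 = 49/90
P(W=2 | obs) = 1/72 / 5/56 = 7/45
P(W=3 | obs) = 3/112 / 5/56 = 3/10

P(W=1) = 49/90, P(W=2) = 7/45, P(W=3) = 3/10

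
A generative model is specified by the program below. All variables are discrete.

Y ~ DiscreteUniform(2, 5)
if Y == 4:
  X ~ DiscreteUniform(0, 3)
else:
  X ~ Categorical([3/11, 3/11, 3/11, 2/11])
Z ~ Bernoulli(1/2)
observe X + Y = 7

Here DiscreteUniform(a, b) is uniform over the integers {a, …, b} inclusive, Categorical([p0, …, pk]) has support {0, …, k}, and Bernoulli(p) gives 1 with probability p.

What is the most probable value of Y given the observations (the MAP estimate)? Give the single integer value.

Enumerate traces; 4 have nonzero weight after conditioning:
  (Y=4, X=3, Z=0) weight 1/32
  (Y=4, X=3, Z=1) weight 1/32
  (Y=5, X=2, Z=0) weight 3/88
  (Y=5, X=2, Z=1) weight 3/88
Group by Y:
  weight(Y=4) = 1/16
  weight(Y=5) = 3/44
Total weight = 1/16 + 3/44 = 23/176
P(Y=4 | obs) = 1/16 / 23/176 = 11/23
P(Y=5 | obs) = 3/44 / 23/176 = 12/23
argmax = 5

argmax_v P(Y = v | obs) = 5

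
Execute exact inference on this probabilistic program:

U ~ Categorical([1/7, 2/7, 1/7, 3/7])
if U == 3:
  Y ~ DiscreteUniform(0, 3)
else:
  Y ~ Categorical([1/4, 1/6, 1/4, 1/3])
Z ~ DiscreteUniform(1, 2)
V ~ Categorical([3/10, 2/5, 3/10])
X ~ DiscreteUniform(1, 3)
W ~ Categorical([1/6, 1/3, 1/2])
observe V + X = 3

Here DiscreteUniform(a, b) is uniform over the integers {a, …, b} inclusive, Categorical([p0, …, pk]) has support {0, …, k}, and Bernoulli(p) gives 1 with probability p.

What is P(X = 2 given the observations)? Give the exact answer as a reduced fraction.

Enumerate traces; 288 have nonzero weight after conditioning:
  (U=0, Y=0, Z=1, V=0, X=3, W=0) weight 1/3360
  (U=0, Y=0, Z=1, V=0, X=3, W=1) weight 1/1680
  (U=0, Y=0, Z=1, V=0, X=3, W=2) weight 1/1120
  (U=0, Y=0, Z=1, V=1, X=2, W=0) weight 1/2520
  (U=0, Y=0, Z=1, V=1, X=2, W=1) weight 1/1260
  (U=0, Y=0, Z=1, V=1, X=2, W=2) weight 1/840
  (U=0, Y=0, Z=1, V=2, X=1, W=0) weight 1/3360
  (U=0, Y=0, Z=1, V=2, X=1, W=1) weight 1/1680
  … 280 more
Group by X:
  weight(X=1) = 1/10
  weight(X=2) = 2/15
  weight(X=3) = 1/10
Total weight = 1/10 + 2/15 + 1/10 = 1/3
P(X=1 | obs) = 1/10 / 1/3 = 3/10
P(X=2 | obs) = 2/15 / 1/3 = 2/5
P(X=3 | obs) = 1/10 / 1/3 = 3/10

P(X = 2 | obs) = 2/5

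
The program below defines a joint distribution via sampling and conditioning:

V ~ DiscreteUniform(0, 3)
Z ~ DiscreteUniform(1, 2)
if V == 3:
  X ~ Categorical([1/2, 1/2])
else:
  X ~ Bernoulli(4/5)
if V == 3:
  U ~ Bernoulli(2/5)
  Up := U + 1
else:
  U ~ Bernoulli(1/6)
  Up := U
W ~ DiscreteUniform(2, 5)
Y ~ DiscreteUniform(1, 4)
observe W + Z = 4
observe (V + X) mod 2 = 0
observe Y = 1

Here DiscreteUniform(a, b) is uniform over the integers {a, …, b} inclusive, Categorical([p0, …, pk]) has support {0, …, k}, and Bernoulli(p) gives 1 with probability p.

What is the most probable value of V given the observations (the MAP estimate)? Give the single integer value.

Enumerate traces; 16 have nonzero weight after conditioning:
  (V=0, Z=1, X=0, U=0, W=3, Y=1) weight 1/768
  (V=0, Z=1, X=0, U=1, W=3, Y=1) weight 1/3840
  (V=0, Z=2, X=0, U=0, W=2, Y=1) weight 1/768
  (V=0, Z=2, X=0, U=1, W=2, Y=1) weight 1/3840
  (V=1, Z=1, X=1, U=0, W=3, Y=1) weight 1/192
  (V=1, Z=1, X=1, U=1, W=3, Y=1) weight 1/960
  (V=1, Z=2, X=1, U=0, W=2, Y=1) weight 1/192
  (V=1, Z=2, X=1, U=1, W=2, Y=1) weight 1/960
  (V=2, Z=1, X=0, U=0, W=3, Y=1) weight 1/768
  (V=3, Z=1, X=1, U=0, W=3, Y=1) weight 3/1280
  … 6 more
Group by V:
  weight(V=0) = 1/320
  weight(V=1) = 1/80
  weight(V=2) = 1/320
  weight(V=3) = 1/128
Total weight = 1/320 + 1/80 + 1/320 + 1/128 = 17/640
P(V=0 | obs) = 1/320 / 17/640 = 2/17
P(V=1 | obs) = 1/80 / 17/640 = 8/17
P(V=2 | obs) = 1/320 / 17/640 = 2/17
P(V=3 | obs) = 1/128 / 17/640 = 5/17
argmax = 1

argmax_v P(V = v | obs) = 1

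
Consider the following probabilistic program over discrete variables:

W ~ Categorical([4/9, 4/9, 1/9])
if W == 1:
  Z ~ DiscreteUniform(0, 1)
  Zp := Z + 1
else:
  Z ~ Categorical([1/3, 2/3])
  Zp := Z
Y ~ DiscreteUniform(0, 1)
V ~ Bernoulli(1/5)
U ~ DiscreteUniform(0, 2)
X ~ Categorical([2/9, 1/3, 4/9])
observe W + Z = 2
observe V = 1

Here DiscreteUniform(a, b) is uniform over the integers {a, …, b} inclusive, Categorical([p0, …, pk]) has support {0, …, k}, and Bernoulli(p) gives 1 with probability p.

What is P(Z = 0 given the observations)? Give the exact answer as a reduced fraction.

P(Z = 0 | obs) = 1/7

Enumerate traces; 36 have nonzero weight after conditioning:
  (W=1, Z=1, Y=0, V=1, U=0, X=0) weight 2/1215
  (W=1, Z=1, Y=0, V=1, U=0, X=1) weight 1/405
  (W=1, Z=1, Y=0, V=1, U=0, X=2) weight 4/1215
  (W=1, Z=1, Y=0, V=1, U=1, X=0) weight 2/1215
  (W=1, Z=1, Y=0, V=1, U=1, X=1) weight 1/405
  (W=1, Z=1, Y=0, V=1, U=1, X=2) weight 4/1215
  (W=1, Z=1, Y=0, V=1, U=2, X=0) weight 2/1215
  (W=1, Z=1, Y=0, V=1, U=2, X=1) weight 1/405
  (W=2, Z=0, Y=0, V=1, U=0, X=0) weight 1/3645
  … 27 more
Group by Z:
  weight(Z=0) = 1/135
  weight(Z=1) = 2/45
Total weight = 1/135 + 2/45 = 7/135
P(Z=0 | obs) = 1/135 / 7/135 = 1/7
P(Z=1 | obs) = 2/45 / 7/135 = 6/7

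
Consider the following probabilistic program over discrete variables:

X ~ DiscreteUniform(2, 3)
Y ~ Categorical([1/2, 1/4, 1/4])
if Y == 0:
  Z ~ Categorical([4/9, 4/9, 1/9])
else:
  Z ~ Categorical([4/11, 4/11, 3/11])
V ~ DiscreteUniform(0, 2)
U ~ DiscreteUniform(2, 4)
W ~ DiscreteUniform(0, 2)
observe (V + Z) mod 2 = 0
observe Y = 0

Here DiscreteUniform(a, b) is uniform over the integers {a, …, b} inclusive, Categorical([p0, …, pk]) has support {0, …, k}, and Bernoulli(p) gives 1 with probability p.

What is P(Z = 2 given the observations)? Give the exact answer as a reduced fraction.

Enumerate traces; 90 have nonzero weight after conditioning:
  (X=2, Y=0, Z=0, V=0, U=2, W=0) weight 1/243
  (X=2, Y=0, Z=0, V=0, U=2, W=1) weight 1/243
  (X=2, Y=0, Z=0, V=0, U=2, W=2) weight 1/243
  (X=2, Y=0, Z=0, V=0, U=3, W=0) weight 1/243
  (X=2, Y=0, Z=0, V=0, U=3, W=1) weight 1/243
  (X=2, Y=0, Z=0, V=0, U=3, W=2) weight 1/243
  (X=2, Y=0, Z=0, V=0, U=4, W=0) weight 1/243
  (X=2, Y=0, Z=0, V=0, U=4, W=1) weight 1/243
  (X=2, Y=0, Z=1, V=1, U=2, W=0) weight 1/243
  (X=2, Y=0, Z=2, V=0, U=2, W=0) weight 1/972
  … 80 more
Group by Z:
  weight(Z=0) = 4/27
  weight(Z=1) = 2/27
  weight(Z=2) = 1/27
Total weight = 4/27 + 2/27 + 1/27 = 7/27
P(Z=0 | obs) = 4/27 / 7/27 = 4/7
P(Z=1 | obs) = 2/27 / 7/27 = 2/7
P(Z=2 | obs) = 1/27 / 7/27 = 1/7

P(Z = 2 | obs) = 1/7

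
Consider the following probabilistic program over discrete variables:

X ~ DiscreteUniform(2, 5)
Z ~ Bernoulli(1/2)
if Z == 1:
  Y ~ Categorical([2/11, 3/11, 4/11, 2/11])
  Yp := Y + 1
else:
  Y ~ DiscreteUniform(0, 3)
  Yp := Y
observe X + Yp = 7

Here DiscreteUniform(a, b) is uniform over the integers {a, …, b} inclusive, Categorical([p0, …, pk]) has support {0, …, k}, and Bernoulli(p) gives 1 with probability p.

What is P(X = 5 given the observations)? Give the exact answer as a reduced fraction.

P(X = 5 | obs) = 23/58

Enumerate traces; 5 have nonzero weight after conditioning:
  (X=3, Z=1, Y=3) weight 1/44
  (X=4, Z=0, Y=3) weight 1/32
  (X=4, Z=1, Y=2) weight 1/22
  (X=5, Z=0, Y=2) weight 1/32
  (X=5, Z=1, Y=1) weight 3/88
Group by X:
  weight(X=3) = 1/44
  weight(X=4) = 27/352
  weight(X=5) = 23/352
Total weight = 1/44 + 27/352 + 23/352 = 29/176
P(X=3 | obs) = 1/44 / 29/176 = 4/29
P(X=4 | obs) = 27/352 / 29/176 = 27/58
P(X=5 | obs) = 23/352 / 29/176 = 23/58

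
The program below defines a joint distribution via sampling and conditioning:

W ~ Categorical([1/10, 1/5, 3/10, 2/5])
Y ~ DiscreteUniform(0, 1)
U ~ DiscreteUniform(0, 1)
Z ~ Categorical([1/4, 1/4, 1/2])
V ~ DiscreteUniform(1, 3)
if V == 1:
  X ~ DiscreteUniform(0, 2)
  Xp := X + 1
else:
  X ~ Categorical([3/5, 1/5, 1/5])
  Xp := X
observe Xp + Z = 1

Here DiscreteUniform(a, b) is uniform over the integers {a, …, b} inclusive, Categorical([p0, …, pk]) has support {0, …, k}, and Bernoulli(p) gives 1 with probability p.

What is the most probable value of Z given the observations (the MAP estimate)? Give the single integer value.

Enumerate traces; 80 have nonzero weight after conditioning:
  (W=0, Y=0, U=0, Z=0, V=1, X=0) weight 1/1440
  (W=0, Y=0, U=0, Z=0, V=2, X=1) weight 1/2400
  (W=0, Y=0, U=0, Z=0, V=3, X=1) weight 1/2400
  (W=0, Y=0, U=0, Z=1, V=2, X=0) weight 1/800
  (W=0, Y=0, U=0, Z=1, V=3, X=0) weight 1/800
  (W=0, Y=0, U=1, Z=0, V=1, X=0) weight 1/1440
  (W=0, Y=0, U=1, Z=0, V=2, X=1) weight 1/2400
  (W=0, Y=0, U=1, Z=0, V=3, X=1) weight 1/2400
  … 72 more
Group by Z:
  weight(Z=0) = 11/180
  weight(Z=1) = 1/10
Total weight = 11/180 + 1/10 = 29/180
P(Z=0 | obs) = 11/180 / 29/180 = 11/29
P(Z=1 | obs) = 1/10 / 29/180 = 18/29
argmax = 1

argmax_v P(Z = v | obs) = 1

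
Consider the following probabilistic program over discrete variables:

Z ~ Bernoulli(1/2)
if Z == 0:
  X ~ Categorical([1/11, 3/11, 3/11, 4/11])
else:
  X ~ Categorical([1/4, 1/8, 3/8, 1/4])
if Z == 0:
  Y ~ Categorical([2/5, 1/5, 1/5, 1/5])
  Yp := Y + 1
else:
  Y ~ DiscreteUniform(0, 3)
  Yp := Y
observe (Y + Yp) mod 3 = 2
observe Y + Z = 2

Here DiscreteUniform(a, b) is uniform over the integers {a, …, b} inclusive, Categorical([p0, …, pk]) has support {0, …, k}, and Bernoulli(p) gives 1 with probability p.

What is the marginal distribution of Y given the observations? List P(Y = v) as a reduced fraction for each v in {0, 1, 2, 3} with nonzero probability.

P(Y=1) = 5/9, P(Y=2) = 4/9

Enumerate traces; 8 have nonzero weight after conditioning:
  (Z=0, X=0, Y=2) weight 1/110
  (Z=0, X=1, Y=2) weight 3/110
  (Z=0, X=2, Y=2) weight 3/110
  (Z=0, X=3, Y=2) weight 2/55
  (Z=1, X=0, Y=1) weight 1/32
  (Z=1, X=1, Y=1) weight 1/64
  (Z=1, X=2, Y=1) weight 3/64
  (Z=1, X=3, Y=1) weight 1/32
Group by Y:
  weight(Y=1) = 1/8
  weight(Y=2) = 1/10
Total weight = 1/8 + 1/10 = 9/40
P(Y=1 | obs) = 1/8 / 9/40 = 5/9
P(Y=2 | obs) = 1/10 / 9/40 = 4/9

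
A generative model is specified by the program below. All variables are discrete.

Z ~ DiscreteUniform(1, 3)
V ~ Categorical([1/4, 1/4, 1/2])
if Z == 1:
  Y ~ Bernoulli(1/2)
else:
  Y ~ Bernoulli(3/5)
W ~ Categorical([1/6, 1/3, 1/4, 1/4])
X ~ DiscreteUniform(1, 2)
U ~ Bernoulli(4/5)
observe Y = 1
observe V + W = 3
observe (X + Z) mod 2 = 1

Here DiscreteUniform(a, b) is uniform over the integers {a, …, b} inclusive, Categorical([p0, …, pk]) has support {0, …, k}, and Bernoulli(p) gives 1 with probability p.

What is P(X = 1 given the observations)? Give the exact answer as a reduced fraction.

P(X = 1 | obs) = 6/17

Enumerate traces; 18 have nonzero weight after conditioning:
  (Z=1, V=0, Y=1, W=3, X=2, U=0) weight 1/960
  (Z=1, V=0, Y=1, W=3, X=2, U=1) weight 1/240
  (Z=1, V=1, Y=1, W=2, X=2, U=0) weight 1/960
  (Z=1, V=1, Y=1, W=2, X=2, U=1) weight 1/240
  (Z=1, V=2, Y=1, W=1, X=2, U=0) weight 1/360
  (Z=1, V=2, Y=1, W=1, X=2, U=1) weight 1/90
  (Z=2, V=0, Y=1, W=3, X=1, U=0) weight 1/800
  (Z=2, V=0, Y=1, W=3, X=1, U=1) weight 1/200
  … 10 more
Group by X:
  weight(X=1) = 7/240
  weight(X=2) = 77/1440
Total weight = 7/240 + 77/1440 = 119/1440
P(X=1 | obs) = 7/240 / 119/1440 = 6/17
P(X=2 | obs) = 77/1440 / 119/1440 = 11/17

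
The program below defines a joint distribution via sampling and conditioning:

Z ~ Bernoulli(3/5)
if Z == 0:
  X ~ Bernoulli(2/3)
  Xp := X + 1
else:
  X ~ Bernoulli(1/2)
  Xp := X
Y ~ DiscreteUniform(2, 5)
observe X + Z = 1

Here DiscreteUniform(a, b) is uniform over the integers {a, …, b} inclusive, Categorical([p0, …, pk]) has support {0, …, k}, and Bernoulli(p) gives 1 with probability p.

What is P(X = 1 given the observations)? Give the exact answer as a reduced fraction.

Enumerate traces; 8 have nonzero weight after conditioning:
  (Z=0, X=1, Y=2) weight 1/15
  (Z=0, X=1, Y=3) weight 1/15
  (Z=0, X=1, Y=4) weight 1/15
  (Z=0, X=1, Y=5) weight 1/15
  (Z=1, X=0, Y=2) weight 3/40
  (Z=1, X=0, Y=3) weight 3/40
  (Z=1, X=0, Y=4) weight 3/40
  (Z=1, X=0, Y=5) weight 3/40
Group by X:
  weight(X=0) = 3/10
  weight(X=1) = 4/15
Total weight = 3/10 + 4/15 = 17/30
P(X=0 | obs) = 3/10 / 17/30 = 9/17
P(X=1 | obs) = 4/15 / 17/30 = 8/17

P(X = 1 | obs) = 8/17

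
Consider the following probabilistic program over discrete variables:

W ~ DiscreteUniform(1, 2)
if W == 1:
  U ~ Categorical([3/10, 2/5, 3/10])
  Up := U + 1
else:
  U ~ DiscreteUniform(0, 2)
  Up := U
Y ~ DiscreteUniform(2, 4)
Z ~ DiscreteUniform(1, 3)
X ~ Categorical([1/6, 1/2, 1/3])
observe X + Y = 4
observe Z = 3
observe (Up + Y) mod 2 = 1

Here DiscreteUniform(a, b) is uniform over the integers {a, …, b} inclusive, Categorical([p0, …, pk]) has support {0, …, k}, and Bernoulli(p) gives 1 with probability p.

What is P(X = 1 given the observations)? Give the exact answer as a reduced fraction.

P(X = 1 | obs) = 8/15

Enumerate traces; 9 have nonzero weight after conditioning:
  (W=1, U=0, Y=2, Z=3, X=2) weight 1/180
  (W=1, U=0, Y=4, Z=3, X=0) weight 1/360
  (W=1, U=1, Y=3, Z=3, X=1) weight 1/90
  (W=1, U=2, Y=2, Z=3, X=2) weight 1/180
  (W=1, U=2, Y=4, Z=3, X=0) weight 1/360
  (W=2, U=0, Y=3, Z=3, X=1) weight 1/108
  (W=2, U=1, Y=2, Z=3, X=2) weight 1/162
  (W=2, U=1, Y=4, Z=3, X=0) weight 1/324
  … 1 more
Group by X:
  weight(X=0) = 7/810
  weight(X=1) = 4/135
  weight(X=2) = 7/405
Total weight = 7/810 + 4/135 + 7/405 = 1/18
P(X=0 | obs) = 7/810 / 1/18 = 7/45
P(X=1 | obs) = 4/135 / 1/18 = 8/15
P(X=2 | obs) = 7/405 / 1/18 = 14/45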